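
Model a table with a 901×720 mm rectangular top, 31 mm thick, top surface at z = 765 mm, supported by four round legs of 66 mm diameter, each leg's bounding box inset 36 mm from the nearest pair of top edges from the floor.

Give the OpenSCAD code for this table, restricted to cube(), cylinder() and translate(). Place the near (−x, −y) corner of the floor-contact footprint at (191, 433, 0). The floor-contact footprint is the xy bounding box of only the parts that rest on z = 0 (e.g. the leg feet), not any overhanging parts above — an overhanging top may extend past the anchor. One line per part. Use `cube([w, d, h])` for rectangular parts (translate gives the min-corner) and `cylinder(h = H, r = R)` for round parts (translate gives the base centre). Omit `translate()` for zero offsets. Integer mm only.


// leg_h = 765 - 31 = 734
translate([155, 397, 734]) cube([901, 720, 31]);
translate([224, 466, 0]) cylinder(h = 734, r = 33);
translate([987, 466, 0]) cylinder(h = 734, r = 33);
translate([224, 1048, 0]) cylinder(h = 734, r = 33);
translate([987, 1048, 0]) cylinder(h = 734, r = 33);


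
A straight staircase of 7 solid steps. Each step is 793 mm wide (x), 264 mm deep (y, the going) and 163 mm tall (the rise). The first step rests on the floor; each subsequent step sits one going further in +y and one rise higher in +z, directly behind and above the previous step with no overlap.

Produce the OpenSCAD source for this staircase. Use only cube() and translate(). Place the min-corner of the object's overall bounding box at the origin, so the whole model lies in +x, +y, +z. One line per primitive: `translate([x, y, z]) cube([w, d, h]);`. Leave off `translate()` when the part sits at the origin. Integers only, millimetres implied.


cube([793, 264, 163]);
translate([0, 264, 163]) cube([793, 264, 163]);
translate([0, 528, 326]) cube([793, 264, 163]);
translate([0, 792, 489]) cube([793, 264, 163]);
translate([0, 1056, 652]) cube([793, 264, 163]);
translate([0, 1320, 815]) cube([793, 264, 163]);
translate([0, 1584, 978]) cube([793, 264, 163]);


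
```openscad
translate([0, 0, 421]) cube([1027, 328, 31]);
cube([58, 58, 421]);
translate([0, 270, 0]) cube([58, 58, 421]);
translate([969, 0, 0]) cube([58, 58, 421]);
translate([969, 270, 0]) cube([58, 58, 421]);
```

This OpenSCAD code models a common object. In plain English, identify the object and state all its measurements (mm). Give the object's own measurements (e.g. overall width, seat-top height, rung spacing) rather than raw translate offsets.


A bench: a 1027×328 mm seat slab, 31 mm thick, top at z = 452 mm, on four 58×58 mm square legs flush with the seat corners and standing on z = 0.


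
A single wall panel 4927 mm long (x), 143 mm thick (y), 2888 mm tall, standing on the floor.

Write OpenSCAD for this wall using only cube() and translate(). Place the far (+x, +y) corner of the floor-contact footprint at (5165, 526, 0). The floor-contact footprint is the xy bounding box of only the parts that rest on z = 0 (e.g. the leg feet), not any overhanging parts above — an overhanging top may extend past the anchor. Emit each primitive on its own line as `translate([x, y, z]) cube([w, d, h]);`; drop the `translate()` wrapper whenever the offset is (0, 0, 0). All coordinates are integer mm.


translate([238, 383, 0]) cube([4927, 143, 2888]);


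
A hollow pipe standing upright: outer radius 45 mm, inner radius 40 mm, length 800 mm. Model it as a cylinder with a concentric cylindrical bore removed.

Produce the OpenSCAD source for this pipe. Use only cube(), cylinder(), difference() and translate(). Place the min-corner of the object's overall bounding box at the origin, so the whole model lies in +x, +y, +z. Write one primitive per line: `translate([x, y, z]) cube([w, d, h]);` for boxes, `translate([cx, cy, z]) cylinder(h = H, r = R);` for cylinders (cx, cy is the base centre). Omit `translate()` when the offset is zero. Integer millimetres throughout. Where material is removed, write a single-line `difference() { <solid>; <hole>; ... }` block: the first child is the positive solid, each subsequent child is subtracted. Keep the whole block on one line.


difference() { translate([45, 45, 0]) cylinder(h = 800, r = 45); translate([45, 45, 0]) cylinder(h = 800, r = 40); }


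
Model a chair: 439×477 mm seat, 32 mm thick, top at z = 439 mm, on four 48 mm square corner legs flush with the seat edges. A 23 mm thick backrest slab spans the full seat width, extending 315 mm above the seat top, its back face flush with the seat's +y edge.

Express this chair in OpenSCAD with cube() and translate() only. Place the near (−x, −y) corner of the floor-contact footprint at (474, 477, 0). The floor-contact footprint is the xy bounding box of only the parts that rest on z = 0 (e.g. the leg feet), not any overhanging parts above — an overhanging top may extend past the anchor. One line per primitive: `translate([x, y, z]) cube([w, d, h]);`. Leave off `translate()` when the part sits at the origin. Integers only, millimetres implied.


translate([474, 477, 407]) cube([439, 477, 32]);
translate([474, 477, 0]) cube([48, 48, 407]);
translate([865, 477, 0]) cube([48, 48, 407]);
translate([474, 906, 0]) cube([48, 48, 407]);
translate([865, 906, 0]) cube([48, 48, 407]);
translate([474, 931, 439]) cube([439, 23, 315]);


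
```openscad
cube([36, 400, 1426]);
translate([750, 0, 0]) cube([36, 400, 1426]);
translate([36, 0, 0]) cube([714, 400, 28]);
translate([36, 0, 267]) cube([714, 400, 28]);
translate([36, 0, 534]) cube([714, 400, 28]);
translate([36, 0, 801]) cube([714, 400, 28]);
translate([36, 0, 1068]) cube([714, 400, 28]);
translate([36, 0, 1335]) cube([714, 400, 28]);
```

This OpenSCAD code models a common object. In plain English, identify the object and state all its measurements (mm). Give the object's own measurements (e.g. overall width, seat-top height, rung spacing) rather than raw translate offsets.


An open bookshelf. Two side panels, each 36 mm thick, 400 mm deep and 1426 mm tall, stand 786 mm apart (outside-to-outside). Between them sit 6 shelves, each 28 mm thick and 400 mm deep, spanning the full gap between the sides. The bottom shelf rests on the floor (its underside at z = 0) and the clear gap between one shelf's top and the next shelf's underside is 239 mm.


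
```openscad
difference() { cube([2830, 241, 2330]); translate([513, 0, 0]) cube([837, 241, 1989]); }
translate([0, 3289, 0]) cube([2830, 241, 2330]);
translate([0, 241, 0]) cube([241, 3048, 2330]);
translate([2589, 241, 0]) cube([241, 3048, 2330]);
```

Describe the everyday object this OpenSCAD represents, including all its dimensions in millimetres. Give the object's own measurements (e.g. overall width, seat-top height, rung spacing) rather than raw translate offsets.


A single room: four walls, each 2330 mm tall and 241 mm thick, enclosing an outside footprint 2830×3530 mm (x × y), no floor or roof. The front and back walls (−y and +y sides) run the full x-width; the side walls fit between their inner faces. A door opening 837 mm wide and 1989 mm tall is cut through the front wall from the floor up, its −x edge 513 mm from the wall's −x end.


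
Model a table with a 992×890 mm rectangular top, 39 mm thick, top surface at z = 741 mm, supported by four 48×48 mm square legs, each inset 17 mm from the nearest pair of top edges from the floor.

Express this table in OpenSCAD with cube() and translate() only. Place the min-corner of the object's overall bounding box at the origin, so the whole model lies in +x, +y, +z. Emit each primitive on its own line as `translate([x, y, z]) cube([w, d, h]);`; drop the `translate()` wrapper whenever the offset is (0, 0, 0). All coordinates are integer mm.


translate([0, 0, 702]) cube([992, 890, 39]);
translate([17, 17, 0]) cube([48, 48, 702]);
translate([927, 17, 0]) cube([48, 48, 702]);
translate([17, 825, 0]) cube([48, 48, 702]);
translate([927, 825, 0]) cube([48, 48, 702]);


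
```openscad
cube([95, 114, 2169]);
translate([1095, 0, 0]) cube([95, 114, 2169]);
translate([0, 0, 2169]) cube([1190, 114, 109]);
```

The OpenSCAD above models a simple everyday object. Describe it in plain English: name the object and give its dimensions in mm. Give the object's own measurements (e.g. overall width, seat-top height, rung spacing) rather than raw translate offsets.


A door frame. The clear opening is 1000 mm wide and 2169 mm high. Two 95 mm wide jambs, 114 mm deep, stand either side of the opening from the floor to the top of the opening. A 109 mm thick head sits across the top of both jambs, spanning the full outside width of the frame.


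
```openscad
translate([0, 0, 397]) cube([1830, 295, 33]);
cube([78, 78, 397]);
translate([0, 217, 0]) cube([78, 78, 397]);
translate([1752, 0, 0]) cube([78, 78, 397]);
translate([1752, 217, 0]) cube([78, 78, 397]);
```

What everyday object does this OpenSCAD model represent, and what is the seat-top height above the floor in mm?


A bench. The seat-top height is 430 mm.

A long slab on four corner posts — a bench. The slab sits at z = 397 with thickness 33, so the top is 397 + 33 = 430 mm.


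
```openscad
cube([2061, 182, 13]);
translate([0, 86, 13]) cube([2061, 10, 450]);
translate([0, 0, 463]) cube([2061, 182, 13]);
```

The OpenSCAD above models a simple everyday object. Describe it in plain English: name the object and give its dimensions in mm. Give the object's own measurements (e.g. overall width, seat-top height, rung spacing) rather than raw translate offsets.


An I-beam lying along x, 2061 mm long. Overall section height 476 mm. Two flanges 182 mm wide (y) and 13 mm thick, one on the floor and one at the top; a web 10 mm thick runs between them, centred on the flange width.


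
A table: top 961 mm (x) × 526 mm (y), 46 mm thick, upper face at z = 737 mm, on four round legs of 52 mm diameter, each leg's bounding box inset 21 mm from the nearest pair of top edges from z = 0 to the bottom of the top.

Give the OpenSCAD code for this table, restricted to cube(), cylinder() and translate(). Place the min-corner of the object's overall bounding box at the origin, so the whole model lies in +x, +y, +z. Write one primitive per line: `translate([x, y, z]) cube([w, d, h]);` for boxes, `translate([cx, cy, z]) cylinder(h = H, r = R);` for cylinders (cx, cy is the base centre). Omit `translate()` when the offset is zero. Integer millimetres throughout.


translate([0, 0, 691]) cube([961, 526, 46]);
translate([47, 47, 0]) cylinder(h = 691, r = 26);
translate([914, 47, 0]) cylinder(h = 691, r = 26);
translate([47, 479, 0]) cylinder(h = 691, r = 26);
translate([914, 479, 0]) cylinder(h = 691, r = 26);


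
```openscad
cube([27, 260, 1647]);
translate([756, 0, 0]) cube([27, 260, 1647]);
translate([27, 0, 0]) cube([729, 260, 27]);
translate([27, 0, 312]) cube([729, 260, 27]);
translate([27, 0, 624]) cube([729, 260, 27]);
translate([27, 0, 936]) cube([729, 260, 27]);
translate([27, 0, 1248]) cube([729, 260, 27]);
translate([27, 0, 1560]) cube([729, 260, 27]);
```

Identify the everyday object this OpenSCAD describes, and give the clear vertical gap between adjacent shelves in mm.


A bookshelf. The clear shelf gap is 285 mm.

Two tall side panels with 6 horizontal boards between them — a bookshelf. The first two shelf undersides are at z = 0 and z = 312; with shelf thickness 27, the clear gap is 312 − 0 − 27 = 285 mm.


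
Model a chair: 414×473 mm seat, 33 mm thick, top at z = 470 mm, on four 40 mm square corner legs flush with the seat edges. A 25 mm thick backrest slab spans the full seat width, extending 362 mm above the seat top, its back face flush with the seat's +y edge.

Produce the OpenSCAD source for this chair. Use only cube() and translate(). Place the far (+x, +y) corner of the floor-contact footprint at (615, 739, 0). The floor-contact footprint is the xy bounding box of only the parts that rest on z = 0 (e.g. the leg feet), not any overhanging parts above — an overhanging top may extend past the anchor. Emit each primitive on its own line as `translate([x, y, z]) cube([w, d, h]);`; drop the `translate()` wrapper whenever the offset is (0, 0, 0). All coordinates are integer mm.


translate([201, 266, 437]) cube([414, 473, 33]);
translate([201, 266, 0]) cube([40, 40, 437]);
translate([575, 266, 0]) cube([40, 40, 437]);
translate([201, 699, 0]) cube([40, 40, 437]);
translate([575, 699, 0]) cube([40, 40, 437]);
translate([201, 714, 470]) cube([414, 25, 362]);


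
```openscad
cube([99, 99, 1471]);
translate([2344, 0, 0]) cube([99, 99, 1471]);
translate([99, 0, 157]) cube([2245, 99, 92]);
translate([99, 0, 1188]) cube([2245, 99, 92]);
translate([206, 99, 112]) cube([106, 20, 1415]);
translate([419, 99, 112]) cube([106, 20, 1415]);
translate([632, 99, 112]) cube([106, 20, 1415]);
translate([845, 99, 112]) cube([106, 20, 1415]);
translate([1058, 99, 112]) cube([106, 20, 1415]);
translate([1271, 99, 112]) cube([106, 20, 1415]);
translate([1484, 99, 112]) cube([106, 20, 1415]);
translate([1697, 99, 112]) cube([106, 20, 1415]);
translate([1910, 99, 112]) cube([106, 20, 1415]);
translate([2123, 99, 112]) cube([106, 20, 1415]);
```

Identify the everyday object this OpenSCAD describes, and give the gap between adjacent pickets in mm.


A fence section. The picket gap is 107 mm.

Two posts, two rails, 10 pickets — a fence section. Span 2245 mm holds 10 pickets of 106 mm with 11 equal gaps: ⌊(2245 − 10·106) / 11⌋ = 107 mm.


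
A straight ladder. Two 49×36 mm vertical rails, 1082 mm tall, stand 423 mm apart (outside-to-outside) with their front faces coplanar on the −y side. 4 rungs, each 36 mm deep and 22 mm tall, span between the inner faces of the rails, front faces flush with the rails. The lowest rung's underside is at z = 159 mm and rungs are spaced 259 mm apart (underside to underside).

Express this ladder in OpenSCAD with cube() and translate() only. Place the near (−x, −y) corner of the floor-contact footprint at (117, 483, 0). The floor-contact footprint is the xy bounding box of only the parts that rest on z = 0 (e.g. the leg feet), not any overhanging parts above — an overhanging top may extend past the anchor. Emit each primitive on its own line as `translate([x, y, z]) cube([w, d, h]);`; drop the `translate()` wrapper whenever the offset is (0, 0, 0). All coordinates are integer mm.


translate([117, 483, 0]) cube([49, 36, 1082]);
translate([491, 483, 0]) cube([49, 36, 1082]);
translate([166, 483, 159]) cube([325, 36, 22]);
translate([166, 483, 418]) cube([325, 36, 22]);
translate([166, 483, 677]) cube([325, 36, 22]);
translate([166, 483, 936]) cube([325, 36, 22]);


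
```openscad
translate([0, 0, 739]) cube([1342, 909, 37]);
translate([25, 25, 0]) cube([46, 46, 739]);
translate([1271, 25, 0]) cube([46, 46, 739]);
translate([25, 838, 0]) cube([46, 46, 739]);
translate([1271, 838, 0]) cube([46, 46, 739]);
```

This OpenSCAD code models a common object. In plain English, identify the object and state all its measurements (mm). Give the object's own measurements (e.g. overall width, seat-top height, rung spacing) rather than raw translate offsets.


A table: top 1342 mm (x) × 909 mm (y), 37 mm thick, upper face at z = 776 mm, on four 46×46 mm square legs, each inset 25 mm from the nearest pair of top edges from z = 0 to the bottom of the top.


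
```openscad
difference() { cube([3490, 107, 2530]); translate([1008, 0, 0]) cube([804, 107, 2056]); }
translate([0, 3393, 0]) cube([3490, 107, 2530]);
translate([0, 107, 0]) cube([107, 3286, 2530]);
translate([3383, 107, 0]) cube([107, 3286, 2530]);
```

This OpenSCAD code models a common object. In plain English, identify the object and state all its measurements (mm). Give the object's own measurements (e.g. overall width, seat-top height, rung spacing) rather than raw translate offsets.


A single room: four walls, each 2530 mm tall and 107 mm thick, enclosing an outside footprint 3490×3500 mm (x × y), no floor or roof. The front and back walls (−y and +y sides) run the full x-width; the side walls fit between their inner faces. A door opening 804 mm wide and 2056 mm tall is cut through the front wall from the floor up, its −x edge 1008 mm from the wall's −x end.


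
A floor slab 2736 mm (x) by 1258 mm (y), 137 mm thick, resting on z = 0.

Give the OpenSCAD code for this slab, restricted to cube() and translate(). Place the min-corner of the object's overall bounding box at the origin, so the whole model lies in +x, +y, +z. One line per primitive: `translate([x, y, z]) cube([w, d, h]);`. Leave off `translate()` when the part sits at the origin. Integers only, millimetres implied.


cube([2736, 1258, 137]);


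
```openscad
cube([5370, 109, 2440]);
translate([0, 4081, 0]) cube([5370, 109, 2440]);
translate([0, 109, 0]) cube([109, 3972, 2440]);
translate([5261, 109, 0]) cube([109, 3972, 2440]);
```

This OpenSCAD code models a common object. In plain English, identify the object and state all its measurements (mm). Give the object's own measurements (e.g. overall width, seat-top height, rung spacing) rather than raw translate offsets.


The wall frame of a small rectangular building: four walls, each 2440 mm tall and 109 mm thick, enclosing a footprint 5370 mm (x) by 4190 mm (y) outside-to-outside, with no floor or roof. The front and back walls (the −y and +y sides) span the full width; the two side walls fit between them.


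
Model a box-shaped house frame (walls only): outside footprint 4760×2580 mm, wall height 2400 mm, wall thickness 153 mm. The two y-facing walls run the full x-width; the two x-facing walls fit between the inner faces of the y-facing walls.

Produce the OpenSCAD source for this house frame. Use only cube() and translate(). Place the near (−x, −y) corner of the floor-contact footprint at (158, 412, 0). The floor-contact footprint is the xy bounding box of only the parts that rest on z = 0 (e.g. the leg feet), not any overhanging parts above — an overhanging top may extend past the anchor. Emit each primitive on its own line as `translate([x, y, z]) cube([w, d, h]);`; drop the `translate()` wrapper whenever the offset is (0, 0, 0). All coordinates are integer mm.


translate([158, 412, 0]) cube([4760, 153, 2400]);
translate([158, 2839, 0]) cube([4760, 153, 2400]);
translate([158, 565, 0]) cube([153, 2274, 2400]);
translate([4765, 565, 0]) cube([153, 2274, 2400]);


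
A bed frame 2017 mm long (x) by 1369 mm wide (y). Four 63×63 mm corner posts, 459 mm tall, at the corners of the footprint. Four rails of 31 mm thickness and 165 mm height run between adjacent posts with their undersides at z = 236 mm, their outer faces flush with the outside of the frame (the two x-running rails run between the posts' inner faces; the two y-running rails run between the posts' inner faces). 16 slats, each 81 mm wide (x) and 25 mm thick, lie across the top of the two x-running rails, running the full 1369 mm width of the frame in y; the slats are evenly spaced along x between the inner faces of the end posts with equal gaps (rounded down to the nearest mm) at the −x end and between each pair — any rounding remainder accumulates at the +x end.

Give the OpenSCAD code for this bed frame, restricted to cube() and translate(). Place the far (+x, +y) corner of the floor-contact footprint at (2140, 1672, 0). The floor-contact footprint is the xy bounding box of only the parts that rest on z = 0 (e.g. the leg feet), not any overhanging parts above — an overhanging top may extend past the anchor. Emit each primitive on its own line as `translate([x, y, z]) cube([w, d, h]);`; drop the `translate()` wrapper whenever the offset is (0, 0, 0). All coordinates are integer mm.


// slat z = rail_z + rail_h = 236 + 165 = 401
// slat gap = ⌊(1891 − 16·81) / 17⌋ = 35
translate([123, 303, 0]) cube([63, 63, 459]);
translate([123, 1609, 0]) cube([63, 63, 459]);
translate([2077, 303, 0]) cube([63, 63, 459]);
translate([2077, 1609, 0]) cube([63, 63, 459]);
translate([186, 303, 236]) cube([1891, 31, 165]);
translate([186, 1641, 236]) cube([1891, 31, 165]);
translate([123, 366, 236]) cube([31, 1243, 165]);
translate([2109, 366, 236]) cube([31, 1243, 165]);
translate([221, 303, 401]) cube([81, 1369, 25]);
translate([337, 303, 401]) cube([81, 1369, 25]);
translate([453, 303, 401]) cube([81, 1369, 25]);
translate([569, 303, 401]) cube([81, 1369, 25]);
translate([685, 303, 401]) cube([81, 1369, 25]);
translate([801, 303, 401]) cube([81, 1369, 25]);
translate([917, 303, 401]) cube([81, 1369, 25]);
translate([1033, 303, 401]) cube([81, 1369, 25]);
translate([1149, 303, 401]) cube([81, 1369, 25]);
translate([1265, 303, 401]) cube([81, 1369, 25]);
translate([1381, 303, 401]) cube([81, 1369, 25]);
translate([1497, 303, 401]) cube([81, 1369, 25]);
translate([1613, 303, 401]) cube([81, 1369, 25]);
translate([1729, 303, 401]) cube([81, 1369, 25]);
translate([1845, 303, 401]) cube([81, 1369, 25]);
translate([1961, 303, 401]) cube([81, 1369, 25]);


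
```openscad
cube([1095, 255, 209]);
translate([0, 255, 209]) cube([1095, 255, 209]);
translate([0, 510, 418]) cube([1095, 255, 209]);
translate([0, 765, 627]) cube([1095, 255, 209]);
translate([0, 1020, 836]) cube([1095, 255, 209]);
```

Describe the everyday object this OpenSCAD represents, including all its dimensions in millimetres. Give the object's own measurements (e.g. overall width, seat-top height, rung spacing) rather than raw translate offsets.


A straight staircase of 5 solid steps. Each step is 1095 mm wide (x), 255 mm deep (y, the going) and 209 mm tall (the rise). The first step rests on the floor; each subsequent step sits one going further in +y and one rise higher in +z, directly behind and above the previous step with no overlap.


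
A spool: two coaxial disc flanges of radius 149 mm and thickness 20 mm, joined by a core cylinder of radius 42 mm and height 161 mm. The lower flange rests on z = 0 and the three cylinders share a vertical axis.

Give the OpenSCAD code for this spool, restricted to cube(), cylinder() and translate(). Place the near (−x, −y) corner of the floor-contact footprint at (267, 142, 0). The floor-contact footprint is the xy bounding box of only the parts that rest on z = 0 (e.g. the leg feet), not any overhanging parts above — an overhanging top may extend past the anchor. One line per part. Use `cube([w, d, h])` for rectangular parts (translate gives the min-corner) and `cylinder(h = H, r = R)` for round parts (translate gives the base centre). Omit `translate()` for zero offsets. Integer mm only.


translate([416, 291, 0]) cylinder(h = 20, r = 149);
translate([416, 291, 20]) cylinder(h = 161, r = 42);
translate([416, 291, 181]) cylinder(h = 20, r = 149);


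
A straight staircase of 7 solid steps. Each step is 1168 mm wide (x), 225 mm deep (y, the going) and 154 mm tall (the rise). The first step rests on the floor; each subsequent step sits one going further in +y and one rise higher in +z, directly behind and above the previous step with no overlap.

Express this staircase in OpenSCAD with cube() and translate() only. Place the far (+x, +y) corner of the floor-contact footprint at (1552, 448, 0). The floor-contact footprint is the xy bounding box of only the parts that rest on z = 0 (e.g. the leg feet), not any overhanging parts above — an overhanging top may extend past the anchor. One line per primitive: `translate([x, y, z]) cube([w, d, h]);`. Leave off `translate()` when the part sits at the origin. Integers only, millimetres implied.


translate([384, 223, 0]) cube([1168, 225, 154]);
translate([384, 448, 154]) cube([1168, 225, 154]);
translate([384, 673, 308]) cube([1168, 225, 154]);
translate([384, 898, 462]) cube([1168, 225, 154]);
translate([384, 1123, 616]) cube([1168, 225, 154]);
translate([384, 1348, 770]) cube([1168, 225, 154]);
translate([384, 1573, 924]) cube([1168, 225, 154]);


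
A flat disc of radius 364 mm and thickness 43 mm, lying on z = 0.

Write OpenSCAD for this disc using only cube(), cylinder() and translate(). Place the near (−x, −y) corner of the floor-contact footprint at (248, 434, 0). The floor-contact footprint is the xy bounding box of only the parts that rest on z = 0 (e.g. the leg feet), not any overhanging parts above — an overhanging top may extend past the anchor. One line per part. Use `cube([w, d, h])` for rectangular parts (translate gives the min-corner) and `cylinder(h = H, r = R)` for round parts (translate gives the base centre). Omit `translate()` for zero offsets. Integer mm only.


translate([612, 798, 0]) cylinder(h = 43, r = 364);


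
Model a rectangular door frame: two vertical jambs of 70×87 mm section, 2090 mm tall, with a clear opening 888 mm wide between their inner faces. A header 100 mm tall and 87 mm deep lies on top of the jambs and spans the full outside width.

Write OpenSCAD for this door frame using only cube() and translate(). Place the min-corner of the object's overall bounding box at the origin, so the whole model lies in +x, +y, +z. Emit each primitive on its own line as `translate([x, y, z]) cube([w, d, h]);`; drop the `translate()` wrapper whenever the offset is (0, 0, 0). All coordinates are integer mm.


cube([70, 87, 2090]);
translate([958, 0, 0]) cube([70, 87, 2090]);
translate([0, 0, 2090]) cube([1028, 87, 100]);


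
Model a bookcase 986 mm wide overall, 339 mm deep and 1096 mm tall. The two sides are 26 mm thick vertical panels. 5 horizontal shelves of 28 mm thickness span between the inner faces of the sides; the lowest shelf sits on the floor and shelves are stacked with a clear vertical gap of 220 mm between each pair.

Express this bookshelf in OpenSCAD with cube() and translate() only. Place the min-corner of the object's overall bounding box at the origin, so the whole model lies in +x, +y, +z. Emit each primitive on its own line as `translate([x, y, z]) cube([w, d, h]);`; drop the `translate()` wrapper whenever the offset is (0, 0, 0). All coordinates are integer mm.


cube([26, 339, 1096]);
translate([960, 0, 0]) cube([26, 339, 1096]);
translate([26, 0, 0]) cube([934, 339, 28]);
translate([26, 0, 248]) cube([934, 339, 28]);
translate([26, 0, 496]) cube([934, 339, 28]);
translate([26, 0, 744]) cube([934, 339, 28]);
translate([26, 0, 992]) cube([934, 339, 28]);


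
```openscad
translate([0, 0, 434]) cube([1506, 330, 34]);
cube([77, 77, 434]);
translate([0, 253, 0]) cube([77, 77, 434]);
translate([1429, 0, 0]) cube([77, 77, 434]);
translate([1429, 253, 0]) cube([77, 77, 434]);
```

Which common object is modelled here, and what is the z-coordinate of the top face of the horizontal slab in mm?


A bench. The seat-top height is 468 mm.

A long slab on four corner posts — a bench. The slab sits at z = 434 with thickness 34, so the top is 434 + 34 = 468 mm.


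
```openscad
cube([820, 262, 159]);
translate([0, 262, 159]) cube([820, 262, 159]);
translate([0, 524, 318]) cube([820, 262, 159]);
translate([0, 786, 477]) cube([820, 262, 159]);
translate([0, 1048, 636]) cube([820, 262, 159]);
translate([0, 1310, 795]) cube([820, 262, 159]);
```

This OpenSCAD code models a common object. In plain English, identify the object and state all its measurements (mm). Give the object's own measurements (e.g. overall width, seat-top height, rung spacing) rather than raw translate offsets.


A straight staircase of 6 solid steps. Each step is 820 mm wide (x), 262 mm deep (y, the going) and 159 mm tall (the rise). The first step rests on the floor; each subsequent step sits one going further in +y and one rise higher in +z, directly behind and above the previous step with no overlap.


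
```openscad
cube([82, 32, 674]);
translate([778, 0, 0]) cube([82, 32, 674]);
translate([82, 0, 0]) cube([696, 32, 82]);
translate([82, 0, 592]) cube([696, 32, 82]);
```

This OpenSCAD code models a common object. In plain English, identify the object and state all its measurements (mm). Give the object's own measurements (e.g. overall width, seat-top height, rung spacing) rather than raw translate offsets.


A rectangular picture frame lying in the x–z plane (depth along y). The opening is 696 mm wide (x) by 510 mm tall (z), surrounded by a border 82 mm wide on all four sides. The frame is 32 mm deep and is made of two full-height vertical stiles with two horizontal rails fitted between them.


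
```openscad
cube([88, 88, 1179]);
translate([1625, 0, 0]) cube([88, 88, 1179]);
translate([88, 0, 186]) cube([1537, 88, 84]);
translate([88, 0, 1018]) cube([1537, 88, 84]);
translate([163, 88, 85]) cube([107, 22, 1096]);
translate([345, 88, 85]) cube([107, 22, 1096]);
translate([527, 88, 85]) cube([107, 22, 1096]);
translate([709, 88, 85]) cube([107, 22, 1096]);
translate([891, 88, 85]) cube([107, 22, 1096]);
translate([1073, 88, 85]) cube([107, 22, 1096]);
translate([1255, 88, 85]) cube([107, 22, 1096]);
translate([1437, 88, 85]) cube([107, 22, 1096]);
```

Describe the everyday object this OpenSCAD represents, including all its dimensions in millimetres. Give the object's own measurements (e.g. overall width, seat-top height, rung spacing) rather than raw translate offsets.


A fence section. Two 88×88 mm posts, 1179 mm tall, stand on the floor with a clear span of 1537 mm between their inner faces. Two horizontal rails of 88×84 mm section span the gap between the posts with their undersides at z = 186 mm and z = 1018 mm, flush with the posts' −y face. 8 pickets, each 107 mm wide, 22 mm thick and 1096 mm tall, are fixed to the +y face of the rails with their bottoms at z = 85 mm, spaced across the span with a 75 mm gap after the −x post and between neighbouring pickets, with 81 mm left before the +x post.


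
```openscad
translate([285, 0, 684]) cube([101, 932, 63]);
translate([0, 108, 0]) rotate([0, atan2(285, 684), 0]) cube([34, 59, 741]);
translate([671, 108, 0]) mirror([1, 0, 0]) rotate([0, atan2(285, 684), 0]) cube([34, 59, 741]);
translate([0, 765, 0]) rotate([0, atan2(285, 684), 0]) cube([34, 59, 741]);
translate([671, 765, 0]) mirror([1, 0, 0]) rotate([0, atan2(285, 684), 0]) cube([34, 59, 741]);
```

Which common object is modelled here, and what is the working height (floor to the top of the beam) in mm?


A sawhorse. The overall height is 747 mm.

A beam across two mirrored pairs of raked legs — a sawhorse. The beam's underside is at z = 684 (matching the legs' vertical rise in atan2(285, 684)) and the beam is 63 mm tall, so its top is at 684 + 63 = 747 mm. The raked legs top out at the beam's underside, so that is the highest point.


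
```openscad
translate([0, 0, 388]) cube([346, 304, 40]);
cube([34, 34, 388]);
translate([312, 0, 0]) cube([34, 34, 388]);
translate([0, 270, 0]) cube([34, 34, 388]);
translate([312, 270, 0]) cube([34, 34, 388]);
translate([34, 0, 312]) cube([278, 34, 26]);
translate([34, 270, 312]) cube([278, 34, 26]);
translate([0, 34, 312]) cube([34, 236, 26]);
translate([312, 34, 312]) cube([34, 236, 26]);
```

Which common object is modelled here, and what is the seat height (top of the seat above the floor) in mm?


A stool. The seat height is 428 mm.

A 346×304×40 slab at z = 388 on four corner posts — a stool. The seat top is 388 + 40 = 428 mm.


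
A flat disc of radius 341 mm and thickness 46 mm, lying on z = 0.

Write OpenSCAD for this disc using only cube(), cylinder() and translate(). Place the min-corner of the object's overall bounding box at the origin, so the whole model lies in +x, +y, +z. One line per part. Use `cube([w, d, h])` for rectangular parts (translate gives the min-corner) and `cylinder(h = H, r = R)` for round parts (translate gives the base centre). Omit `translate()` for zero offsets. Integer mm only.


translate([341, 341, 0]) cylinder(h = 46, r = 341);


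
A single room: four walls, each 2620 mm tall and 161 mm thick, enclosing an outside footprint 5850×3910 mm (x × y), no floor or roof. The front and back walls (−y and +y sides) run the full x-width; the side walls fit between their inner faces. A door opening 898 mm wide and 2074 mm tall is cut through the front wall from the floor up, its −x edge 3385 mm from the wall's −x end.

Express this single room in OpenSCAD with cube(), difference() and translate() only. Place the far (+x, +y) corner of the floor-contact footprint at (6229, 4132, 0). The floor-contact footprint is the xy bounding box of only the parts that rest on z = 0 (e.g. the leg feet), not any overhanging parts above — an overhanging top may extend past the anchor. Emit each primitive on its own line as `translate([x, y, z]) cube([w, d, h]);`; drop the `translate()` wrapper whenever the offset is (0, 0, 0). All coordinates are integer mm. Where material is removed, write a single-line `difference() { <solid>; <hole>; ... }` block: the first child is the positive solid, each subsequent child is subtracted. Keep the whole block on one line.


difference() { translate([379, 222, 0]) cube([5850, 161, 2620]); translate([3764, 222, 0]) cube([898, 161, 2074]); }
translate([379, 3971, 0]) cube([5850, 161, 2620]);
translate([379, 383, 0]) cube([161, 3588, 2620]);
translate([6068, 383, 0]) cube([161, 3588, 2620]);


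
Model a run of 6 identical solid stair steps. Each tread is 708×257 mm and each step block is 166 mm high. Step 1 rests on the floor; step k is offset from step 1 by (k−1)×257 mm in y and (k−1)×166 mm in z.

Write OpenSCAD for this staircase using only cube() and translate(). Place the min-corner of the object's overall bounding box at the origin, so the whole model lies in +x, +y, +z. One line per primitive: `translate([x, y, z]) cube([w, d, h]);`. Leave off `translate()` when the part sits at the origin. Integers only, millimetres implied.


cube([708, 257, 166]);
translate([0, 257, 166]) cube([708, 257, 166]);
translate([0, 514, 332]) cube([708, 257, 166]);
translate([0, 771, 498]) cube([708, 257, 166]);
translate([0, 1028, 664]) cube([708, 257, 166]);
translate([0, 1285, 830]) cube([708, 257, 166]);


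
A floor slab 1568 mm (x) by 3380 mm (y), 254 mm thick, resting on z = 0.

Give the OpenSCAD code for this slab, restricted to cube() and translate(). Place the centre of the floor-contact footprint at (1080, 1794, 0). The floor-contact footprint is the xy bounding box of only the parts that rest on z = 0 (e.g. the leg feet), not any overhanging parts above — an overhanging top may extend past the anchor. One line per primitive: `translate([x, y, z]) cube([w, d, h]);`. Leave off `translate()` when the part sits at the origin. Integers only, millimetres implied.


translate([296, 104, 0]) cube([1568, 3380, 254]);


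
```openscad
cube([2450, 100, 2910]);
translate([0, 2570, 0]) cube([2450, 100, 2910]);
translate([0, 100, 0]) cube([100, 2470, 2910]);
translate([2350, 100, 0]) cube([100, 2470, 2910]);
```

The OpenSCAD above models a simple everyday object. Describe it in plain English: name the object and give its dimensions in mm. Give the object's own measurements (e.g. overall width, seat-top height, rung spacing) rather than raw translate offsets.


The wall frame of a small rectangular building: four walls, each 2910 mm tall and 100 mm thick, enclosing a footprint 2450 mm (x) by 2670 mm (y) outside-to-outside, with no floor or roof. The front and back walls (the −y and +y sides) span the full width; the two side walls fit between them.


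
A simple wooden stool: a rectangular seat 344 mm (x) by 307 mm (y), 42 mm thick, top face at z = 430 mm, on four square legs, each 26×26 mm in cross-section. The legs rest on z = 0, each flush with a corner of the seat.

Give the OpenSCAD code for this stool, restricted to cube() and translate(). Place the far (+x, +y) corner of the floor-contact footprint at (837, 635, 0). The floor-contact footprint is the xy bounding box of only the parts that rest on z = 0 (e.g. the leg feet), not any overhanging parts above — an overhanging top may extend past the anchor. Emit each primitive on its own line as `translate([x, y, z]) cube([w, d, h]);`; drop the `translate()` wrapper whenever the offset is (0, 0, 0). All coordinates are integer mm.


// leg_h = 430 - 42 = 388
translate([493, 328, 388]) cube([344, 307, 42]);
translate([493, 328, 0]) cube([26, 26, 388]);
translate([811, 328, 0]) cube([26, 26, 388]);
translate([493, 609, 0]) cube([26, 26, 388]);
translate([811, 609, 0]) cube([26, 26, 388]);


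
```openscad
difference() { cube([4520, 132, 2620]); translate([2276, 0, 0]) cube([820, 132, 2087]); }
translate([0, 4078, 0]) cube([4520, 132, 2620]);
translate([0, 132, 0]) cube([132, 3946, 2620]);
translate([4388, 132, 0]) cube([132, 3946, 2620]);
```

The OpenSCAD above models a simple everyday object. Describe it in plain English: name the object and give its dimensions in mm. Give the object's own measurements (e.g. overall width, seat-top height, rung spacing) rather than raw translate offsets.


A single room: four walls, each 2620 mm tall and 132 mm thick, enclosing an outside footprint 4520×4210 mm (x × y), no floor or roof. The front and back walls (−y and +y sides) run the full x-width; the side walls fit between their inner faces. A door opening 820 mm wide and 2087 mm tall is cut through the front wall from the floor up, its −x edge 2276 mm from the wall's −x end.


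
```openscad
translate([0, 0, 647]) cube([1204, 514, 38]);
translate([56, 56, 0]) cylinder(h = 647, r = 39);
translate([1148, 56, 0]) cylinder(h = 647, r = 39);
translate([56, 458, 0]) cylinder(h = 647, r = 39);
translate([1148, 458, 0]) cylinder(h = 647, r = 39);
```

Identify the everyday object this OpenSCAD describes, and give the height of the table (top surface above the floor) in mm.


A table. The table height is 685 mm.

A 1204×514×38 slab sits at z = 647 on four Ø78 mm round legs — a table. The top surface is at 647 + 38 = 685 mm.


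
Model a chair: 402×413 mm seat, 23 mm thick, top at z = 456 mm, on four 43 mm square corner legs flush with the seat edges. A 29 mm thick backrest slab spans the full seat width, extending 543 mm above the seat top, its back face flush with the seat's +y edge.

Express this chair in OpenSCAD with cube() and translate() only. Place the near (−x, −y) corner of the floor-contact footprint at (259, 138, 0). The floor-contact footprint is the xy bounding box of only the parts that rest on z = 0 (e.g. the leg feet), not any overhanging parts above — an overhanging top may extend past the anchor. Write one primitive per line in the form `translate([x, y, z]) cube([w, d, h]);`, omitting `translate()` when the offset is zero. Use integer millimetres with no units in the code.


translate([259, 138, 433]) cube([402, 413, 23]);
translate([259, 138, 0]) cube([43, 43, 433]);
translate([618, 138, 0]) cube([43, 43, 433]);
translate([259, 508, 0]) cube([43, 43, 433]);
translate([618, 508, 0]) cube([43, 43, 433]);
translate([259, 522, 456]) cube([402, 29, 543]);


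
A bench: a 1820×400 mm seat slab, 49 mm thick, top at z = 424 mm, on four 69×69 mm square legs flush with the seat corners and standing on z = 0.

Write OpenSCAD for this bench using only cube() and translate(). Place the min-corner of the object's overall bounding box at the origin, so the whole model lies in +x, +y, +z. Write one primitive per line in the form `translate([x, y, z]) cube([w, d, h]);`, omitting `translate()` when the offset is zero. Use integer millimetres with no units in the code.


translate([0, 0, 375]) cube([1820, 400, 49]);
cube([69, 69, 375]);
translate([0, 331, 0]) cube([69, 69, 375]);
translate([1751, 0, 0]) cube([69, 69, 375]);
translate([1751, 331, 0]) cube([69, 69, 375]);


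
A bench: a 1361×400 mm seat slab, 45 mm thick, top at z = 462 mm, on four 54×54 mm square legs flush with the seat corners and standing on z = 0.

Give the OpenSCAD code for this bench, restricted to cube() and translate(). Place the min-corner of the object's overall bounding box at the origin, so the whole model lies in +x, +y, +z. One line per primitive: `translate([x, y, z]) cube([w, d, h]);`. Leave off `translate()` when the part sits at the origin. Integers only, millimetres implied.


translate([0, 0, 417]) cube([1361, 400, 45]);
cube([54, 54, 417]);
translate([0, 346, 0]) cube([54, 54, 417]);
translate([1307, 0, 0]) cube([54, 54, 417]);
translate([1307, 346, 0]) cube([54, 54, 417]);


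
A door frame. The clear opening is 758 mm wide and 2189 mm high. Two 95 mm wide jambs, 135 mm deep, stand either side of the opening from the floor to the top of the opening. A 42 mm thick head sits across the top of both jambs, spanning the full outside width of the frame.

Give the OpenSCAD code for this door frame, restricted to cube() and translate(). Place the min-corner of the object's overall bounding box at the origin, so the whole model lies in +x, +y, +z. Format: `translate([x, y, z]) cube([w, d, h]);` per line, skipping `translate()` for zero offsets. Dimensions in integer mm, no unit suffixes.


cube([95, 135, 2189]);
translate([853, 0, 0]) cube([95, 135, 2189]);
translate([0, 0, 2189]) cube([948, 135, 42]);
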